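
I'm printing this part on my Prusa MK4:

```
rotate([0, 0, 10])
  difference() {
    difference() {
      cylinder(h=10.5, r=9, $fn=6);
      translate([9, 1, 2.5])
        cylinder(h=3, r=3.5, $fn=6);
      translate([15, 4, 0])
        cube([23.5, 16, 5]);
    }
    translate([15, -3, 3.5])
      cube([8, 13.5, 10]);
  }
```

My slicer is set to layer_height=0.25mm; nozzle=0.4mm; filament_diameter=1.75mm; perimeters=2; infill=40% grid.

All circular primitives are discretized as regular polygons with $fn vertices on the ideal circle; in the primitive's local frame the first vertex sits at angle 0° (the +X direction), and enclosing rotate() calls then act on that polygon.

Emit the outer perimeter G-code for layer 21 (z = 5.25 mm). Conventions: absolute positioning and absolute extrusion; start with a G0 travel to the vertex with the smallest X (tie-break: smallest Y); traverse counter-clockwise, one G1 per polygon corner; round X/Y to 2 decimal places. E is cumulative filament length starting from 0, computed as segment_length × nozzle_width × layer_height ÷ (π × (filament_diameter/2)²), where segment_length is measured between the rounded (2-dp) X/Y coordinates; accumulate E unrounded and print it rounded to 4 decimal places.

G0 X-8.86 Y-1.56 Z5.25
G1 X-3.08 Y-8.46 E0.3742
G1 X5.79 Y-6.89 E0.7487
G1 X8.06 Y-0.64 E1.0252
G1 X7.49 Y-0.74 E1.0492
G1 X5.24 Y1.94 E1.1947
G1 X6.24 Y4.69 E1.3164
G1 X3.08 Y8.46 E1.5209
G1 X-5.79 Y6.89 E1.8954
G1 X-8.86 Y-1.56 E2.2692

At z = 5.25 mm: the cylinder: section is a regular 6-gon, circumradius r=9; the r=3.5 cylinder at (9, 1) contributes a regular 6-gon of circumradius 3.5; the cube at (15, 4) does not reach this height (z outside [0, 5]); Taking the first minus the rest: starting from the r=9 cylinder, the r=3.5 cylinder at (9, 1) partially overlaps it — only the 10.18 mm² overlap (of its 31.83 mm²) is removed, clipping the outline — 1 connected region; the 8×13.5 cube at (15, -3) contributes its full rectangle; Taking the first minus the rest: starting from the result so far, the 8×13.5 cube at (15, -3) misses the remaining region (no effect) — 1 connected region; (rotated 10° about Z; rotation is an isometry so areas/perimeters/island counts are preserved). The outline is a single polygon with 9 vertices. Extrusion per mm of travel: 0.4 × 0.25 / (π × 0.875²) = 0.041575. Accumulating E over each segment gives final E = 2.2692.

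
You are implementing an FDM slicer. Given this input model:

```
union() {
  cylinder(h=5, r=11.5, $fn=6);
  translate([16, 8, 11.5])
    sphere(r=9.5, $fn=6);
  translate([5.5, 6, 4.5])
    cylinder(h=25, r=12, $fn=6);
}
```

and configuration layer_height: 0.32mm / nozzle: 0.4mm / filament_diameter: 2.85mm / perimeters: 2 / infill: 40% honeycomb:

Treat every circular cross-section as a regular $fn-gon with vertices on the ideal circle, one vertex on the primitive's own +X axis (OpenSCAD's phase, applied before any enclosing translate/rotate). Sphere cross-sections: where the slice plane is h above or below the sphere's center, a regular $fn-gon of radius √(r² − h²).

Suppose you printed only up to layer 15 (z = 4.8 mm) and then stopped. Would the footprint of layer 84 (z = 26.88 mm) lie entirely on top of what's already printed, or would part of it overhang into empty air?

entirely on top

Compare the two slices. At z = 4.8: the cylinder: section is a regular 6-gon, circumradius r=11.5 (area = (6/2)·11.500²·sin(360°/6) = 343.60 mm²); the sphere at (16, 8): section is a regular 6-gon, circumradius = √(r²−h²) = √(9.5²−6.7²) = 6.735 (area = (6/2)·6.735²·sin(360°/6) = 117.85 mm²); the r=12 cylinder at (5.5, 6) gives a regular 6-gon of circumradius 12 (constant along its height) (area = (6/2)·12.000²·sin(360°/6) = 374.12 mm²); Combining (union): the regions partially overlap — summed areas 835.57 mm² minus the doubly-counted overlap 242.90 mm² gives 592.67 mm² — area = 592.67 mm². At z = 26.88: the cylinder is absent (z outside [0, 5]); the sphere at (16, 8) does not reach this height (|z−center|=15.380 > r=9.5); the cylinder at (5.5, 6): section is a regular 6-gon, circumradius r=12 (area = (6/2)·12.000²·sin(360°/6) = 374.12 mm²); Taking the union: only the r=12 cylinder at (5.5, 6) is present, so the union is just that shape — area = 374.12 mm². Checking containment: the cross-section at z = 26.88 is a subset of the cross-section at z = 4.8.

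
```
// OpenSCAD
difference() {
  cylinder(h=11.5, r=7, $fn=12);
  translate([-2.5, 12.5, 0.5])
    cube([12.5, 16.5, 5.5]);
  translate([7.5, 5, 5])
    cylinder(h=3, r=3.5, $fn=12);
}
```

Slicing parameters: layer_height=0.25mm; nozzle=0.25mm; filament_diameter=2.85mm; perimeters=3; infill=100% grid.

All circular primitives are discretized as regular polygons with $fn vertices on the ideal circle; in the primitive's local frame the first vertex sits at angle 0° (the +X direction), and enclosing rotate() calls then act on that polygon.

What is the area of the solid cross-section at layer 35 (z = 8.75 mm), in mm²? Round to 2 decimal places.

At z = 8.75 mm: the r=7 cylinder gives a regular 12-gon of circumradius 7 (constant along its height) (area = (12/2)·7.000²·sin(360°/12) = 147.00 mm²); the cube at (-2.5, 12.5) is absent (z outside [0.5, 6]); the cylinder at (7.5, 5) is absent (z outside [5, 8]); After the difference (first − rest): none of the subtracted shapes is present at this height, so the r=7 cylinder is unchanged — area = 147.00 mm². Overall, the cross-section is a single solid region. Net area = 147.00 mm².

147.00 mm²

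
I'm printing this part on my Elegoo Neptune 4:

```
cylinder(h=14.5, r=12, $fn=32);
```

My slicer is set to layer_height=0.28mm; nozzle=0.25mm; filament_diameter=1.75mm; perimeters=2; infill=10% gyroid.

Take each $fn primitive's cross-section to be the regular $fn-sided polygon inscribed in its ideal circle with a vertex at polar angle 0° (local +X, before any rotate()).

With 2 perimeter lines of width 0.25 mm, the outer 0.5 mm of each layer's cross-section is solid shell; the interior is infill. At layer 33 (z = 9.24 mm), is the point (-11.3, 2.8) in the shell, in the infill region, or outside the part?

At z = 9.24 mm: the r=12 cylinder contributes a regular 32-gon of circumradius 12. Overall, the cross-section is a single solid region. The nearest boundary edge runs (-11.09, 4.59)→(-11.77, 2.34); distance from the point to it = 0.32 mm. The point is inside the cross-section, 0.32 mm from the nearest boundary — within the 0.5 mm shell band (2 × 0.25).

shell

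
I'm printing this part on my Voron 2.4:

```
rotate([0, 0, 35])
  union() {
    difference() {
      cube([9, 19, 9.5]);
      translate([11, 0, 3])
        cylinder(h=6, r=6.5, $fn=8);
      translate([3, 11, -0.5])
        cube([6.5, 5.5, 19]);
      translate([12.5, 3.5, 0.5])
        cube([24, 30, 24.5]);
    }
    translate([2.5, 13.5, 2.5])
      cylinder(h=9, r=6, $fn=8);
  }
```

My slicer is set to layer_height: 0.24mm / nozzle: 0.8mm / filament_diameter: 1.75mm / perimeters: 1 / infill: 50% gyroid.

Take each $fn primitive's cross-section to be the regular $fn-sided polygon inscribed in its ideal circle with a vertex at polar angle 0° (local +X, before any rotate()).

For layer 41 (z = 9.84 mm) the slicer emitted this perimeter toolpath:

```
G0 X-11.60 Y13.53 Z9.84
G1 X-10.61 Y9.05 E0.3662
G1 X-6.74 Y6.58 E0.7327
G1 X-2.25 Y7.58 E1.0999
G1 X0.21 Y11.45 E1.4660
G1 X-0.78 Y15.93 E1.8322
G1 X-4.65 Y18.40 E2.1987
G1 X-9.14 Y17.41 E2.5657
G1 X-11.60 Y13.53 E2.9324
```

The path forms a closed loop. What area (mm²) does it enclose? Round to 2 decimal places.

Apply the shoelace formula to the sequence of (X, Y) vertices; enclosed area = 101.81 mm².

101.81 mm²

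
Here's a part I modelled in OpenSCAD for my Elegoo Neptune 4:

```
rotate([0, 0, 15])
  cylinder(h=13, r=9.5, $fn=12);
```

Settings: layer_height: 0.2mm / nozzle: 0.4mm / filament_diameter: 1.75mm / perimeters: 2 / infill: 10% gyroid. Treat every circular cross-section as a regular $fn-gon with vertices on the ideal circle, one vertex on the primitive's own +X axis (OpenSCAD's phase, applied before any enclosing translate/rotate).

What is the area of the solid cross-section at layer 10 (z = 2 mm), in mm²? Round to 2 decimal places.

270.75 mm²

At z = 2 mm: the cylinder: section is a regular 12-gon, circumradius r=9.5 (area = (12/2)·9.500²·sin(360°/12) = 270.75 mm²); (whole slice rotated 15° about Z — lengths, areas and connectivity unchanged). Overall, the cross-section is a single solid region. Net area = 270.75 mm².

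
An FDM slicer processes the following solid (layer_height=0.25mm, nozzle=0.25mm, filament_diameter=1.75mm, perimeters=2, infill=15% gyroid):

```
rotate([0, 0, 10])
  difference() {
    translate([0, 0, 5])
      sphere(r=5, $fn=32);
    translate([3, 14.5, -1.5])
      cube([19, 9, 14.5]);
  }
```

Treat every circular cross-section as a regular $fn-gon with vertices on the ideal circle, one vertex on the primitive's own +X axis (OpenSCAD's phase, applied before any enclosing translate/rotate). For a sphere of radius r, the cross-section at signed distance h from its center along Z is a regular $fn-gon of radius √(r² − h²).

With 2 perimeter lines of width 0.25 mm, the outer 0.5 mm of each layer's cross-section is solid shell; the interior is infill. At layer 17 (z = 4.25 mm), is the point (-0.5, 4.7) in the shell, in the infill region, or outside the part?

shell

At z = 4.25 mm: the r=5 sphere slices to a regular 32-gon of circumradius 4.943 (√(r²−h²) with h=0.75 from center); the cube at (3, 14.5) (footprint 19×9) is included at this height; Subtracting the remaining from the first: starting from the r=5 sphere, the 19×9 cube at (3, 14.5) misses the remaining region (no effect) — 1 connected region; (rotated 10° about Z; rotation is an isometry so areas/perimeters/island counts are preserved). Overall, the cross-section is a single solid region. Undo the 10° rotation: the query point maps to (0.324, 4.715) in the un-rotated model frame. The nearest boundary edge runs (0.00, 4.94)→(0.96, 4.85); distance from the point to it = 0.20 mm. The point is inside the cross-section, 0.20 mm from the nearest boundary — within the 0.5 mm shell band (2 × 0.25).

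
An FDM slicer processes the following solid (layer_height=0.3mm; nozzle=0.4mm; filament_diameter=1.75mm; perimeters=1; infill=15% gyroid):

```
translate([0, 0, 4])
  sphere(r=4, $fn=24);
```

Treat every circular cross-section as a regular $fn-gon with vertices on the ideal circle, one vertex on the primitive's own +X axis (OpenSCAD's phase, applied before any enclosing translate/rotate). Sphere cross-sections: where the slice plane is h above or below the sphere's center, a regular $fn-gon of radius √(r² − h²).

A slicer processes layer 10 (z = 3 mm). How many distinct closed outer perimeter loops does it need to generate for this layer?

At z = 3 mm: the sphere: section is a regular 24-gon, circumradius = √(r²−h²) = √(4²−1²) = 3.873. The result has 1 disconnected region.

1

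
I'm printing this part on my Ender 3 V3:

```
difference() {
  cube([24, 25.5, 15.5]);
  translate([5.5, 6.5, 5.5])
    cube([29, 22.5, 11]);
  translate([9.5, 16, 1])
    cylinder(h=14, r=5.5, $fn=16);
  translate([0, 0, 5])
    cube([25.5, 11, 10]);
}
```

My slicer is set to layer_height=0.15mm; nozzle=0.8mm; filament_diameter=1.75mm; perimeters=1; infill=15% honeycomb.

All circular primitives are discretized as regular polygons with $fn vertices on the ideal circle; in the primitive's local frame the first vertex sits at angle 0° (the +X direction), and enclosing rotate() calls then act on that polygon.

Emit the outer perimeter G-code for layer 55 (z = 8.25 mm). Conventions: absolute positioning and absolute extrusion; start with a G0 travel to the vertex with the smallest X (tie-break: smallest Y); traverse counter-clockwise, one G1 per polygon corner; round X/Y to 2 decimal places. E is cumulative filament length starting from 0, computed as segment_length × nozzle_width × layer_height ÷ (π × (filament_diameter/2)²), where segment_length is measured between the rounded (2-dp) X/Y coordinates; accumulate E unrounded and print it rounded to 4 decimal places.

At z = 8.25 mm: the 24×25.5 cube contributes its full rectangle; the 29×22.5 cube at (5.5, 6.5) contributes its full rectangle; the r=5.5 cylinder at (9.5, 16) contributes a regular 16-gon of circumradius 5.5; the cube is present — its section is the full 25.5×11 rectangle; Subtracting the remaining from the first: starting from the 24×25.5 cube, the 29×22.5 cube at (5.5, 6.5) partially overlaps it — only the 351.50 mm² overlap (of its 652.50 mm²) is removed, clipping the outline; the r=5.5 cylinder at (9.5, 16) partially overlaps it — only the 7.18 mm² overlap (of its 92.61 mm²) is removed, clipping the outline; the 25.5×11 cube partially overlaps it — only the 180.75 mm² overlap (of its 280.50 mm²) is removed, clipping the outline — 1 connected region. The outline is a single polygon with 9 vertices. Extrusion per mm of travel: 0.8 × 0.15 / (π × 0.875²) = 0.049890. Accumulating E over each segment gives final E = 2.0324.

G0 X0.00 Y11.00 Z8.25
G1 X5.50 Y11.00 E0.2744
G1 X5.50 Y12.28 E0.3383
G1 X4.42 Y13.90 E0.4354
G1 X4.00 Y16.00 E0.5422
G1 X4.42 Y18.10 E0.6491
G1 X5.50 Y19.72 E0.7462
G1 X5.50 Y25.50 E1.0346
G1 X0.00 Y25.50 E1.3090
G1 X0.00 Y11.00 E2.0324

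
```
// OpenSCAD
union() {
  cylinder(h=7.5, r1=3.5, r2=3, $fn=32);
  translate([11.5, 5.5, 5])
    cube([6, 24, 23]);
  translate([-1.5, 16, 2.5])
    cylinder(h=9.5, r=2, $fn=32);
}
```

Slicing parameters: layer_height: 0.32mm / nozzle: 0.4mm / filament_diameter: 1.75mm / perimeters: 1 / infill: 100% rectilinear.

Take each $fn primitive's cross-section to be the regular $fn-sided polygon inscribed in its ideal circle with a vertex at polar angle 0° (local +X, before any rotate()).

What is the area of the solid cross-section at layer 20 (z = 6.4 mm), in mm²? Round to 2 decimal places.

185.97 mm²

At z = 6.4 mm: the cone: at t=0.853 of its height the radius interpolates to r₁+(r₂−r₁)t = 3.073, giving a regular 32-gon of that circumradius (area = (32/2)·3.073²·sin(360°/32) = 29.48 mm²); the cube at (11.5, 5.5) is present — its section is the full 6×24 rectangle (area 144.00 mm²); the r=2 cylinder at (-1.5, 16) gives a regular 32-gon of circumradius 2 (constant along its height) (area = (32/2)·2.000²·sin(360°/32) = 12.49 mm²); Merging all regions: the 3 present regions are separate (no shared area or edge), so areas and boundary lengths simply add and each stays a separate island — area = 185.97 mm². Overall, the cross-section has 3 separate islands. Net area = 185.97 mm².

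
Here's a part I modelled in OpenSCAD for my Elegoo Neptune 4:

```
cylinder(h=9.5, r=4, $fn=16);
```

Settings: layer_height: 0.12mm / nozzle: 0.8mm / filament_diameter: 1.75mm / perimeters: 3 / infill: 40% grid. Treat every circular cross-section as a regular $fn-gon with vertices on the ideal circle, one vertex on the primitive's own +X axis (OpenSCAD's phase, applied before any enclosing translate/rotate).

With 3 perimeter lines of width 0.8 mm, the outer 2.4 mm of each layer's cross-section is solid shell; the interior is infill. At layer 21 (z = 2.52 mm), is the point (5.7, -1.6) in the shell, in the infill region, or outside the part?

outside

At z = 2.52 mm: the r=4 cylinder gives a regular 16-gon of circumradius 4 (constant along its height). Overall, the cross-section is a single solid region. The nearest boundary edge runs (3.70, -1.53)→(4.00, 0.00); distance from the point to it = 1.98 mm. The point is not inside any of the regions above, so it lies outside the cross-section (1.98 mm from the nearest boundary).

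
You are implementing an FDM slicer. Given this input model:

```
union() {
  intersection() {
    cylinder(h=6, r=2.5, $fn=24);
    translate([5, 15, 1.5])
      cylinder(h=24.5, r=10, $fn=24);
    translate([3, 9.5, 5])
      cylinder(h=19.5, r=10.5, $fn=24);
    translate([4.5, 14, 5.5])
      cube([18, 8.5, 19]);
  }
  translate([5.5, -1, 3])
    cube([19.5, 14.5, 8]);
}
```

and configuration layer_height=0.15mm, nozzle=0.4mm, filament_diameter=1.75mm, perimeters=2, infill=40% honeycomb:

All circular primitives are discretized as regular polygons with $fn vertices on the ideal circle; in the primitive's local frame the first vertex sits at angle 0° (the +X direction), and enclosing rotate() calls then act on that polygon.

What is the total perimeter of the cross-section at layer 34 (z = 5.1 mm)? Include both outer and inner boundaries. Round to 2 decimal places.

68.00 mm

At z = 5.1 mm: the cylinder: section is a regular 24-gon, circumradius r=2.5 (perimeter = 2·24·2.500·sin(180°/24) = 15.66 mm); the cylinder at (5, 15): section is a regular 24-gon, circumradius r=10 (perimeter = 2·24·10.000·sin(180°/24) = 62.65 mm); the r=10.5 cylinder at (3, 9.5) gives a regular 24-gon of circumradius 10.5 (constant along its height) (perimeter = 2·24·10.500·sin(180°/24) = 65.79 mm); the cube at (4.5, 14) is absent (z outside [5.5, 24.5]); Keeping only the common overlap: at least one operand is absent at this height, so nothing remains; the cube at (5.5, -1) (footprint 19.5×14.5) is included at this height (perimeter 68.00 mm); Merging all regions: only the 19.5×14.5 cube at (5.5, -1) is present, so the union is just that shape — boundary = 68.00 mm. Overall, the cross-section is a single solid region. Total boundary length (outer) = 68.00 mm.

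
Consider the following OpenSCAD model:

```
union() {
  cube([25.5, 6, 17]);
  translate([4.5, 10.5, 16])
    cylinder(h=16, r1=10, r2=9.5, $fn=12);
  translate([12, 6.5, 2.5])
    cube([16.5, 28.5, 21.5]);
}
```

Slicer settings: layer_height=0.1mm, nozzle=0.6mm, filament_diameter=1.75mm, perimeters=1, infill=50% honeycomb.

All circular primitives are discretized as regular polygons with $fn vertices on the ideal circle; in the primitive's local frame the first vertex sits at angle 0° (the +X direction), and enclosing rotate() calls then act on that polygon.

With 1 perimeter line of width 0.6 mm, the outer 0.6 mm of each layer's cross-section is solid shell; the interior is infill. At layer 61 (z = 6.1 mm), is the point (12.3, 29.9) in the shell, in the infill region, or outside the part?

shell

At z = 6.1 mm: the cube is present — its section is the full 25.5×6 rectangle; the cone at (4.5, 10.5) is not intersected at this z (z outside [16, 32]); the cube at (12, 6.5) (footprint 16.5×28.5) is included at this height; Taking the union: the 2 present regions are separate (no shared area or edge), so areas and boundary lengths simply add and each stays a separate island — 2 connected regions. Overall, the cross-section has 2 separate islands. The nearest boundary edge runs (12.00, 6.50)→(12.00, 35.00); distance from the point to it = 0.30 mm. (Shell/infill is judged within the island containing the point — the largest one.) The point is inside the cross-section, 0.30 mm from the nearest boundary — within the 0.6 mm shell band (1 × 0.6).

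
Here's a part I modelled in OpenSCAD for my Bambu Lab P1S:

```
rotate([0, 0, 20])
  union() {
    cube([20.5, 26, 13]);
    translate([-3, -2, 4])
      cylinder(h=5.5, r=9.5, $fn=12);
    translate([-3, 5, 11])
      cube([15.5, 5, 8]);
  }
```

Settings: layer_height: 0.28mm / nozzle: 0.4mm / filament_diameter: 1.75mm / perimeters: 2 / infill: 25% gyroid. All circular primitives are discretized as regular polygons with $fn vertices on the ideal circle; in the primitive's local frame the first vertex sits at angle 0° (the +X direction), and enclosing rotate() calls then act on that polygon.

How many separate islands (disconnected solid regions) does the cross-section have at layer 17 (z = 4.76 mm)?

At z = 4.76 mm: the cube is present — its section is the full 20.5×26 rectangle; the cylinder at (-3, -2): section is a regular 12-gon, circumradius r=9.5; the cube at (-3, 5) is not intersected at this z (z outside [11, 19]); Taking the union: the regions partially overlap (shared area 27.93 mm²), so overlapping operands fuse into one piece — 1 connected region; (rotated 20° about Z; rotation is an isometry so areas/perimeters/island counts are preserved). Overall, the cross-section is a single solid region. Island count = 1.

1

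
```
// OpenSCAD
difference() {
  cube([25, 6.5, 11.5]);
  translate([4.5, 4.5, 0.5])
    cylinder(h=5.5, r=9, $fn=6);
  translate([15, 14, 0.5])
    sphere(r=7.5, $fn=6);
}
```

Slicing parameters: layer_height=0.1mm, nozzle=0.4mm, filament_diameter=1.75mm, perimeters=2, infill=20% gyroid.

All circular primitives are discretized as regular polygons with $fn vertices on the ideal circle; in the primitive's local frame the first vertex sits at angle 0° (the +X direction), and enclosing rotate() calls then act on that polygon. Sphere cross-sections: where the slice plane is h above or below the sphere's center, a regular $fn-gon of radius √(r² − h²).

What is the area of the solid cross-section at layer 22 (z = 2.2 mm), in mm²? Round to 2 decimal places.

At z = 2.2 mm: the 25×6.5 cube contributes its full rectangle (area 162.50 mm²); the r=9 cylinder at (4.5, 4.5) gives a regular 6-gon of circumradius 9 (constant along its height) (area = (6/2)·9.000²·sin(360°/6) = 210.44 mm²); the sphere at (15, 14): section is a regular 6-gon, circumradius = √(r²−h²) = √(7.5²−1.7²) = 7.305 (area = (6/2)·7.305²·sin(360°/6) = 138.63 mm²); Taking the first minus the rest: starting from the 25×6.5 cube (162.50 mm²), the r=9 cylinder at (4.5, 4.5) partially overlaps it — only the 80.75 mm² overlap (of its 210.44 mm²) is removed, clipping the outline; the r=7.5 sphere at (15, 14) misses the remaining region (no effect) — area = 81.75 mm². Overall, the cross-section is a single solid region. Net area = 81.75 mm².

81.75 mm²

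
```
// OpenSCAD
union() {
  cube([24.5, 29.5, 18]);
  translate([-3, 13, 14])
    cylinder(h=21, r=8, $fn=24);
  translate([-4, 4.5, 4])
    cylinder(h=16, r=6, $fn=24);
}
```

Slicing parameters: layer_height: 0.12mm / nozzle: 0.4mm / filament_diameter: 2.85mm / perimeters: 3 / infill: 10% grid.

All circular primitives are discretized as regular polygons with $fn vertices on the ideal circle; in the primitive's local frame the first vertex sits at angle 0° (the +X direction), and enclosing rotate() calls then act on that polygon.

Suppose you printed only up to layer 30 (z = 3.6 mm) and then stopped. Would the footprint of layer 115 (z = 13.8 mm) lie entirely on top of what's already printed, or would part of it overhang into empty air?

part overhangs

Compare the two slices. At z = 3.6: the cube (footprint 24.5×29.5) is included at this height (area 722.75 mm²); the cylinder at (-3, 13) is absent (z outside [14, 35]); the cylinder at (-4, 4.5) is not intersected at this z (z outside [4, 20]); Merging all regions: only the 24.5×29.5 cube is present, so the union is just that shape — area = 722.75 mm². At z = 13.8: the 24.5×29.5 cube contributes its full rectangle (area 722.75 mm²); the cylinder at (-3, 13) is not intersected at this z (z outside [14, 35]); the cylinder at (-4, 4.5): section is a regular 24-gon, circumradius r=6 (area = (24/2)·6.000²·sin(360°/24) = 111.81 mm²); Taking the union: the regions partially overlap — summed areas 834.56 mm² minus the doubly-counted overlap 12.06 mm² gives 822.50 mm² — area = 822.50 mm². Checking containment: at z = 13.8 the cross-section extends beyond the z = 3.6 cross-section by about 99.75 mm².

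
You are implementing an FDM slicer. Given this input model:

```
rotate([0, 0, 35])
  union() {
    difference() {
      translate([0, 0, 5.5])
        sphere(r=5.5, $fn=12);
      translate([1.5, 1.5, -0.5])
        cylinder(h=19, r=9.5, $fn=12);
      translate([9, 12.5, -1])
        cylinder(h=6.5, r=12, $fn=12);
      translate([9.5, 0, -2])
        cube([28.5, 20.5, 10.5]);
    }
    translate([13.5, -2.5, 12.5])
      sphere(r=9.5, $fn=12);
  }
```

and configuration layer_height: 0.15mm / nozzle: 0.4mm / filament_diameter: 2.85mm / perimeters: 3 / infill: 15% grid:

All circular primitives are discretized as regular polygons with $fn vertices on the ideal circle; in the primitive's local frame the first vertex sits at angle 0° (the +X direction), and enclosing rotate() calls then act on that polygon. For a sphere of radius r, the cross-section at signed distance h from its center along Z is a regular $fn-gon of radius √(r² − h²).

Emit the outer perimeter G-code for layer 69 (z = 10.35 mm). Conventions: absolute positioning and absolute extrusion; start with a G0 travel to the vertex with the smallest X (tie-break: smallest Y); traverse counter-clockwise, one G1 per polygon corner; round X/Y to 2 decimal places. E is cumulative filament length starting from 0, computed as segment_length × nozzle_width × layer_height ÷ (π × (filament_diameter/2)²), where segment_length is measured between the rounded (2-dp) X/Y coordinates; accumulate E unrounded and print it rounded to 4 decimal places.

At z = 10.35 mm: the sphere: section is a regular 12-gon, circumradius = √(r²−h²) = √(5.5²−4.85²) = 2.594; the r=9.5 cylinder at (1.5, 1.5) gives a regular 12-gon of circumradius 9.5 (constant along its height); the cylinder at (9, 12.5) is absent (z outside [-1, 5.5]); the cube at (9.5, 0) is absent (z outside [-2, 8.5]); Subtracting the remaining from the first: starting from the r=5.5 sphere, the r=9.5 cylinder at (1.5, 1.5) covers all of what remains (removes everything) — nothing remains; the r=9.5 sphere at (13.5, -2.5) slices to a regular 12-gon of circumradius 9.254 (√(r²−h²) with h=2.15 from center); Taking the union: only the r=9.5 sphere at (13.5, -2.5) is present, so the union is just that shape — 1 connected region; (whole slice rotated 35° about Z — lengths, areas and connectivity unchanged). The outline is a single polygon with 12 vertices. Extrusion per mm of travel: 0.4 × 0.15 / (π × 1.425²) = 0.009405. Accumulating E over each segment gives final E = 0.5406.

G0 X3.27 Y4.89 Z10.35
G1 X4.91 Y0.39 E0.0450
G1 X8.58 Y-2.69 E0.0901
G1 X13.30 Y-3.52 E0.1352
G1 X17.80 Y-1.88 E0.1802
G1 X20.88 Y1.78 E0.2252
G1 X21.71 Y6.50 E0.2703
G1 X20.07 Y11.00 E0.3153
G1 X16.40 Y14.08 E0.3604
G1 X11.69 Y14.91 E0.4054
G1 X7.18 Y13.28 E0.4505
G1 X4.11 Y9.61 E0.4955
G1 X3.27 Y4.89 E0.5406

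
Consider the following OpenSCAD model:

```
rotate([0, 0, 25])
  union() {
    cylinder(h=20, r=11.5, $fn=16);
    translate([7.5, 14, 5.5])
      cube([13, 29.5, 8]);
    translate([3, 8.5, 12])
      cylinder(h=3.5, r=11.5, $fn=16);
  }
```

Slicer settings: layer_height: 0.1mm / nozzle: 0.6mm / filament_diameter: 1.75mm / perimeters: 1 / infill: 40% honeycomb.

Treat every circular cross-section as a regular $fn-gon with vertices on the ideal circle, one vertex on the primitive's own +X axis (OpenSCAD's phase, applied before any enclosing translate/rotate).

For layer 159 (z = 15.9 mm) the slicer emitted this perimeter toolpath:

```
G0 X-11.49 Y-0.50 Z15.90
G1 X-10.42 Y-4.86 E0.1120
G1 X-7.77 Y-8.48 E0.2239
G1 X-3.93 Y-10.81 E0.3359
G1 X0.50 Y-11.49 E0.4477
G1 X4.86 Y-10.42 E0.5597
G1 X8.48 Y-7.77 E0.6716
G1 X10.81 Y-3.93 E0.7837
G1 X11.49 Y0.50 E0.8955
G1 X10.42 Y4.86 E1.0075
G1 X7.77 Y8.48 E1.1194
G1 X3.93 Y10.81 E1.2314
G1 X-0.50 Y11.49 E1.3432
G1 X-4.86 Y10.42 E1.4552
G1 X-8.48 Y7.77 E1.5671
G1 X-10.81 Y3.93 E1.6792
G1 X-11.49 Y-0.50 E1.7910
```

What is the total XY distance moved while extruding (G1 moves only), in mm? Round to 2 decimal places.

Sum the Euclidean lengths of each G1 segment: total = 71.80 mm.

71.80 mm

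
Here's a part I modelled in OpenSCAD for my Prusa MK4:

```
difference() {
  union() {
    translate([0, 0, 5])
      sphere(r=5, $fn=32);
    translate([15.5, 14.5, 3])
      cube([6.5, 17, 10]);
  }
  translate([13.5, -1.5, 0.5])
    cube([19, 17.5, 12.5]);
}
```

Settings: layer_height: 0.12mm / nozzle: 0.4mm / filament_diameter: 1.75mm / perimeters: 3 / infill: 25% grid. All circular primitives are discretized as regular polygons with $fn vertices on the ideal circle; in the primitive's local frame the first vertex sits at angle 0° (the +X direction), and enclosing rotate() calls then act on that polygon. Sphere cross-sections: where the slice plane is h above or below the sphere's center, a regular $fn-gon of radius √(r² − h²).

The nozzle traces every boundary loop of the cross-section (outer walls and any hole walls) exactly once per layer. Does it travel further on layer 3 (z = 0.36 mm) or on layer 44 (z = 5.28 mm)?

Layer 3 (z = 0.36): the r=5 sphere contributes a regular 32-gon of circumradius √(5²−4.64²) = 1.863 (perimeter = 2·32·1.863·sin(180°/32) = 11.69 mm); the cube at (15.5, 14.5) does not reach this height (z outside [3, 13]); Merging all regions: only the r=5 sphere is present, so the union is just that shape — boundary = 11.69 mm; the cube at (13.5, -1.5) is not intersected at this z (z outside [0.5, 13]); After the difference (first − rest): none of the subtracted shapes is present at this height, so that combined region is unchanged — boundary = 11.69 mm. So its perimeter = 11.69 mm. Layer 44 (z = 5.28): the r=5 sphere contributes a regular 32-gon of circumradius √(5²−0.28²) = 4.992 (perimeter = 2·32·4.992·sin(180°/32) = 31.32 mm); the cube at (15.5, 14.5) is present — its section is the full 6.5×17 rectangle (perimeter 47.00 mm); Merging all regions: the 2 present regions are separate (no shared area or edge), so areas and boundary lengths simply add and each stays a separate island — boundary = 78.32 mm; the cube at (13.5, -1.5) is present — its section is the full 19×17.5 rectangle (perimeter 73.00 mm); Taking the first minus the rest: starting from the result so far, the 19×17.5 cube at (13.5, -1.5) partially overlaps it — only the 9.75 mm² overlap (of its 332.50 mm²) is removed, clipping the outline — boundary = 75.32 mm. So its perimeter = 75.32 mm. Layer 44 is larger (75.32 vs 11.69 mm).

layer 44 (z = 5.28 mm)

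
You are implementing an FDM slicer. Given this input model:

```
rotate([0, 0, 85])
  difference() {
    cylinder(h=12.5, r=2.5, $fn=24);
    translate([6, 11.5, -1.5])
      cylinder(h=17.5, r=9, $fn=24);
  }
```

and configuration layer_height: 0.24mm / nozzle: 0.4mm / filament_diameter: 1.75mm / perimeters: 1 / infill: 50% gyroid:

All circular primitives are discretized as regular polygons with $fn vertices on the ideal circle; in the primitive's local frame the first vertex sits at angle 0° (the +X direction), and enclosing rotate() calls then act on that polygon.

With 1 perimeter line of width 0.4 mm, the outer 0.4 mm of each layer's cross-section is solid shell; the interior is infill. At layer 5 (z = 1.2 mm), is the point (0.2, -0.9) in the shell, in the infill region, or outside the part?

At z = 1.2 mm: the r=2.5 cylinder gives a regular 24-gon of circumradius 2.5 (constant along its height); the cylinder at (6, 11.5): section is a regular 24-gon, circumradius r=9; After the difference (first − rest): starting from the r=2.5 cylinder, the r=9 cylinder at (6, 11.5) misses the remaining region (no effect) — 1 connected region; (whole slice rotated 85° about Z — lengths, areas and connectivity unchanged). Overall, the cross-section is a single solid region. Undo the 85° rotation: the query point maps to (-0.879, -0.278) in the un-rotated model frame. The nearest boundary edge runs (-2.17, -1.25)→(-2.41, -0.65); distance from the point to it = 1.56 mm. The point is inside the cross-section and 1.56 mm from the nearest boundary — more than the 0.4 mm shell width (1 × 0.4), so it's in the infill interior.

infill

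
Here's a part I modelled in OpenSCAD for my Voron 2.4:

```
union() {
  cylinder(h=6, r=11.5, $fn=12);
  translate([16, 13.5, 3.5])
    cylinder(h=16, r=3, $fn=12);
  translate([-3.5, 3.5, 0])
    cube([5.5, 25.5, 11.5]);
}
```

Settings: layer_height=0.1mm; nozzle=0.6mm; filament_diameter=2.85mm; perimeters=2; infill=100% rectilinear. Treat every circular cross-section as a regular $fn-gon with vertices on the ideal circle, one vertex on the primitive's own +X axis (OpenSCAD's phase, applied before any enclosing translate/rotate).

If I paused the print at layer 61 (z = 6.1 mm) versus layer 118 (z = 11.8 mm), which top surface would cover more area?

layer 61 (z = 6.1 mm)

Layer 61 (z = 6.1): the cylinder does not reach this height (z outside [0, 6]); the r=3 cylinder at (16, 13.5) contributes a regular 12-gon of circumradius 3 (area = (12/2)·3.000²·sin(360°/12) = 27.00 mm²); the cube at (-3.5, 3.5) (footprint 5.5×25.5) is included at this height (area 140.25 mm²); Merging all regions: the 2 present regions are separate (no shared area or edge), so areas and boundary lengths simply add and each stays a separate island — area = 167.25 mm². So its area = 167.25 mm². Layer 118 (z = 11.8): the cylinder is absent (z outside [0, 6]); the cylinder at (16, 13.5): section is a regular 12-gon, circumradius r=3 (area = (12/2)·3.000²·sin(360°/12) = 27.00 mm²); the cube at (-3.5, 3.5) is not intersected at this z (z outside [0, 11.5]); Combining (union): only the r=3 cylinder at (16, 13.5) is present, so the union is just that shape — area = 27.00 mm². So its area = 27.00 mm². Layer 61 is larger (167.25 vs 27.00 mm²).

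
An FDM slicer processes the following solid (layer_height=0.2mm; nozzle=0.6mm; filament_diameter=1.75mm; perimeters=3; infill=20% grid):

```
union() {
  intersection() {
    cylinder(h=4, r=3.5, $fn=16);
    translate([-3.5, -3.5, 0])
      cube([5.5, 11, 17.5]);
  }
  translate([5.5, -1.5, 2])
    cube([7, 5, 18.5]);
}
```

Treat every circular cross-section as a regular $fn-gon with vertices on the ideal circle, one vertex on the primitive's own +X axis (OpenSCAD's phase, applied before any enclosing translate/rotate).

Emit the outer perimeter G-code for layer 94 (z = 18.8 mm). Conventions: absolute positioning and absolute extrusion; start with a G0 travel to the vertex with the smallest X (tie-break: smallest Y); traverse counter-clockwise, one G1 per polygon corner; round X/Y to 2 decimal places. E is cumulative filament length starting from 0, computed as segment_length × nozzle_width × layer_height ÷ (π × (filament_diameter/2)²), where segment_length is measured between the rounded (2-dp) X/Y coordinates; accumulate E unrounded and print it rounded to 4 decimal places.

At z = 18.8 mm: the cylinder is absent (z outside [0, 4]); the cube at (-3.5, -3.5) does not reach this height (z outside [0, 17.5]); After intersecting: at least one operand is absent at this height, so nothing remains; the cube at (5.5, -1.5) (footprint 7×5) is included at this height; Merging all regions: only the 7×5 cube at (5.5, -1.5) is present, so the union is just that shape — 1 connected region. The outline is a single polygon with 4 vertices. Extrusion per mm of travel: 0.6 × 0.2 / (π × 0.875²) = 0.049890. Accumulating E over each segment gives final E = 1.1974.

G0 X5.50 Y-1.50 Z18.80
G1 X12.50 Y-1.50 E0.3492
G1 X12.50 Y3.50 E0.5987
G1 X5.50 Y3.50 E0.9479
G1 X5.50 Y-1.50 E1.1974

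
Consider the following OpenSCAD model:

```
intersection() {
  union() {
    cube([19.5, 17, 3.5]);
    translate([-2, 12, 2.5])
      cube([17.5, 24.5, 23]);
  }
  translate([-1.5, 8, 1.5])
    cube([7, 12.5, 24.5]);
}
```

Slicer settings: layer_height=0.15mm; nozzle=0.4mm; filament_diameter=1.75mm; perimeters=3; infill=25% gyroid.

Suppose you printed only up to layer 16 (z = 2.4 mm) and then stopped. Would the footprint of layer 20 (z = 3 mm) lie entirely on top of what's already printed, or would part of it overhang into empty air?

Compare the two slices. At z = 2.4: the 19.5×17 cube contributes its full rectangle (area 331.50 mm²); the cube at (-2, 12) does not reach this height (z outside [2.5, 25.5]); Taking the union: only the 19.5×17 cube is present, so the union is just that shape — area = 331.50 mm²; the cube at (-1.5, 8) (footprint 7×12.5) is included at this height (area 87.50 mm²); After intersecting: the 7×12.5 cube at (-1.5, 8) partially overlaps that combined region; clipping to the common part keeps 49.50 mm² — area = 49.50 mm². At z = 3: the 19.5×17 cube contributes its full rectangle (area 331.50 mm²); the 17.5×24.5 cube at (-2, 12) contributes its full rectangle (area 428.75 mm²); Taking the union: the regions partially overlap — summed areas 760.25 mm² minus the doubly-counted overlap 77.50 mm² gives 682.75 mm² — area = 682.75 mm²; the cube at (-1.5, 8) is present — its section is the full 7×12.5 rectangle (area 87.50 mm²); Taking the intersection: the 7×12.5 cube at (-1.5, 8) partially overlaps that combined region; clipping to the common part keeps 81.50 mm² — area = 81.50 mm². Checking containment: at z = 3 the cross-section extends beyond the z = 2.4 cross-section by about 32.00 mm².

part overhangs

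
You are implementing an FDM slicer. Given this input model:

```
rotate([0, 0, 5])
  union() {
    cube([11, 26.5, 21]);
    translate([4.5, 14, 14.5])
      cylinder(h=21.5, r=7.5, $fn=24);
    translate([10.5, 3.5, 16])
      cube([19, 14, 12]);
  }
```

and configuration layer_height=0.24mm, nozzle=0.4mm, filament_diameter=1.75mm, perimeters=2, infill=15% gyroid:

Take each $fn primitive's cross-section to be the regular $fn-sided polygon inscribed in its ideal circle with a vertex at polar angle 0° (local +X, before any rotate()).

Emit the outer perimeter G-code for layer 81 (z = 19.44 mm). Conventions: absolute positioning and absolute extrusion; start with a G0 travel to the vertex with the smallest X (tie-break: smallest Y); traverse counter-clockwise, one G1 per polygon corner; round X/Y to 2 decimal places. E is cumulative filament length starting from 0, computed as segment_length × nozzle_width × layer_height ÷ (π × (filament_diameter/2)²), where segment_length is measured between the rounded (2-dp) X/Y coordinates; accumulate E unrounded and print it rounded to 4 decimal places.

G0 X-4.21 Y13.69 Z19.44
G1 X-3.78 Y11.77 E0.0785
G1 X-2.88 Y10.04 E0.1564
G1 X-1.56 Y8.59 E0.2346
G1 X-0.70 Y8.05 E0.2752
G1 X0.00 Y0.00 E0.5977
G1 X10.96 Y0.96 E1.0368
G1 X10.65 Y4.45 E1.1766
G1 X29.08 Y6.06 E1.9150
G1 X27.86 Y20.00 E2.4735
G1 X9.53 Y18.40 E3.2079
G1 X9.41 Y18.63 E3.2182
G1 X8.65 Y27.36 E3.5680
G1 X-2.31 Y26.40 E4.0071
G1 X-1.74 Y19.84 E4.2699
G1 X-2.48 Y19.16 E4.3100
G1 X-3.53 Y17.51 E4.3881
G1 X-4.12 Y15.64 E4.4663
G1 X-4.21 Y13.69 E4.5442

At z = 19.44 mm: the cube is present — its section is the full 11×26.5 rectangle; the cylinder at (4.5, 14): section is a regular 24-gon, circumradius r=7.5; the cube at (10.5, 3.5) is present — its section is the full 19×14 rectangle; Merging all regions: the regions partially overlap (shared area 157.12 mm²), so overlapping operands fuse into one piece — 1 connected region; (whole slice rotated 5° about Z — lengths, areas and connectivity unchanged). The outline is a single polygon with 18 vertices. Extrusion per mm of travel: 0.4 × 0.24 / (π × 0.875²) = 0.039912. Accumulating E over each segment gives final E = 4.5442.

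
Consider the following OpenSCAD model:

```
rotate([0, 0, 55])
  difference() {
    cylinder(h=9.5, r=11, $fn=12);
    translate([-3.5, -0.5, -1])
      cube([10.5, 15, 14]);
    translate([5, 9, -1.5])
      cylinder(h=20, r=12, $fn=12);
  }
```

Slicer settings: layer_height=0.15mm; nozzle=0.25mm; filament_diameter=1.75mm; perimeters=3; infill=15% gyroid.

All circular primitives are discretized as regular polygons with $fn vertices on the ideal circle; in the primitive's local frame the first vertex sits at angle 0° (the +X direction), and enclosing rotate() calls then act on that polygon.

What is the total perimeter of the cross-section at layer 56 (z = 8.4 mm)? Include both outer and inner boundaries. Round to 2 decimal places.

66.75 mm

At z = 8.4 mm: the cylinder: section is a regular 12-gon, circumradius r=11 (perimeter = 2·12·11.000·sin(180°/12) = 68.33 mm); the 10.5×15 cube at (-3.5, -0.5) contributes its full rectangle (perimeter 51.00 mm); the r=12 cylinder at (5, 9) gives a regular 12-gon of circumradius 12 (constant along its height) (perimeter = 2·12·12.000·sin(180°/12) = 74.54 mm); Subtracting the remaining from the first: starting from the r=11 cylinder, the 10.5×15 cube at (-3.5, -0.5) partially overlaps it — only the 111.72 mm² overlap (of its 157.50 mm²) is removed, clipping the outline; the r=12 cylinder at (5, 9) partially overlaps it — only the 62.93 mm² overlap (of its 432.00 mm²) is removed, clipping the outline — boundary = 66.75 mm; (rotated 55° about Z; rotation is an isometry so areas/perimeters/island counts are preserved). Overall, the cross-section is a single solid region. Total boundary length (outer) = 66.75 mm.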